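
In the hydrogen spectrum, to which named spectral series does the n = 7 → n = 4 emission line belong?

Brackett

The series is set by the lower level: n_f = 4 is the Brackett series.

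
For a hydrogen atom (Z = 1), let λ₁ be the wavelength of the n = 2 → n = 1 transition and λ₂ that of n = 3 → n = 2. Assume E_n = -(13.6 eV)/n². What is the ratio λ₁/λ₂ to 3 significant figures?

0.185

λ ∝ 1/ΔE ∝ 1/(1/n_f² − 1/n_i²), and the Z² and hc factors cancel in the ratio.
λ₁/λ₂ = (1/2² − 1/3²)/(1/1² − 1/2²) = 0.1389/0.7500 = 0.185.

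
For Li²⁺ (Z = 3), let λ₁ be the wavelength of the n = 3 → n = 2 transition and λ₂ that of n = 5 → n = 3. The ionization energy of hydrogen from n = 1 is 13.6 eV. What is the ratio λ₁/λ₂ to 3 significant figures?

λ ∝ 1/ΔE ∝ 1/(1/n_f² − 1/n_i²), and the Z² and hc factors cancel in the ratio.
λ₁/λ₂ = (1/3² − 1/5²)/(1/2² − 1/3²) = 0.07111/0.1389 = 0.512.

0.512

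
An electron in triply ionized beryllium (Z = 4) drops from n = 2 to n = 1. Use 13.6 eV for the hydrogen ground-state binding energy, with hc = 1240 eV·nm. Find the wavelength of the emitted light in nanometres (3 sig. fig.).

For Z = 4 the level energies scale as Z², so the effective Rydberg energy is 13.6 × 16 = 217.6 eV.
ΔE = 217.6 × (1/1² − 1/2²) = 217.6 × 0.7500 = 163.2 eV.
λ = hc/ΔE = 1240 / 163.2 = 7.60 nm.

7.60 nm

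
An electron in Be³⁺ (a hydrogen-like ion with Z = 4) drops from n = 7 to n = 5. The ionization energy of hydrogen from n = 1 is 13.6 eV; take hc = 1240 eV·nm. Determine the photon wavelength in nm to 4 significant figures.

290.9 nm

For Z = 4 the level energies scale as Z², so the effective Rydberg energy is 13.6 × 16 = 217.6 eV.
ΔE = 217.6 × (1/5² − 1/7²) = 217.6 × 0.01959 = 4.263 eV.
λ = hc/ΔE = 1240 / 4.263 = 290.9 nm.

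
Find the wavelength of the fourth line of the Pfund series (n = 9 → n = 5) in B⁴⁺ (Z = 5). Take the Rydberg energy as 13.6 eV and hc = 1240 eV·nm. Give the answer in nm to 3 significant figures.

132 nm

The Pfund series terminates on n_f = 5; the fourth line has n_i = 5+4 = 9.
ΔE = 340.0 × (1/5² − 1/9²) = 9.402 eV.
λ = 1240 / 9.402 = 132 nm.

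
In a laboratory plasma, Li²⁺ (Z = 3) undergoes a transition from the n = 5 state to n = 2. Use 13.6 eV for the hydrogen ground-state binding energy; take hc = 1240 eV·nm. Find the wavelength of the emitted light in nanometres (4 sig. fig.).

For Z = 3 the level energies scale as Z², so the effective Rydberg energy is 13.6 × 9 = 122.4 eV.
ΔE = 122.4 × (1/2² − 1/5²) = 122.4 × 0.2100 = 25.70 eV.
λ = hc/ΔE = 1240 / 25.70 = 48.24 nm.

48.24 nm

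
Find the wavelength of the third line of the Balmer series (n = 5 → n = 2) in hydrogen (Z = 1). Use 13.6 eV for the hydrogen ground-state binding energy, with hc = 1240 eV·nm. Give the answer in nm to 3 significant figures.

The Balmer series terminates on n_f = 2; the third line has n_i = 2+3 = 5.
ΔE = 13.60 × (1/2² − 1/5²) = 2.856 eV.
λ = 1240 / 2.856 = 434 nm.

434 nm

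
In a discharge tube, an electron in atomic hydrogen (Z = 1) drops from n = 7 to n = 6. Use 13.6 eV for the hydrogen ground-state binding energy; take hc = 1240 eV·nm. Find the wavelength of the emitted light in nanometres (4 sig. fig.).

12370 nm

ΔE = 13.60 × (1/6² − 1/7²) = 13.60 × 0.007370 = 0.1002 eV.
λ = hc/ΔE = 1240 / 0.1002 = 12370 nm.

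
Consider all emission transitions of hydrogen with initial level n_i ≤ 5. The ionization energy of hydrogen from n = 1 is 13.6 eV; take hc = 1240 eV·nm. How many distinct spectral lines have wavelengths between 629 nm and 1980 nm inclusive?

Enumerate all n_i → n_f pairs with 1 ≤ n_f < n_i ≤ 5 and compute λ = 1240 / [13.6·1·(1/n_f² − 1/n_i²)].
Lines falling in [629, 1980] nm: 3→2 (656.5 nm), 5→3 (1282 nm), 4→3 (1876 nm).

3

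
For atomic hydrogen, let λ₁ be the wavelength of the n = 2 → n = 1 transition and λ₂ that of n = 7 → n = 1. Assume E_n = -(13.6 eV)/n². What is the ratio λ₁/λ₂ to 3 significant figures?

1.31

λ ∝ 1/ΔE ∝ 1/(1/n_f² − 1/n_i²), and the Z² and hc factors cancel in the ratio.
λ₁/λ₂ = (1/1² − 1/7²)/(1/1² − 1/2²) = 0.9796/0.7500 = 1.31.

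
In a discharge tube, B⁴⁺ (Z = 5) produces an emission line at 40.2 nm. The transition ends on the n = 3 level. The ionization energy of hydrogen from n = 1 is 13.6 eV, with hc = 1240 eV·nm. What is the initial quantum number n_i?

n_i = 7

The photon energy is ΔE = hc/λ = 1240 / 40.2 = 30.85 eV.
With Z = 5, ΔE = 340.0 × (1/n_f² − 1/n_i²), so 1/n_f² − 1/n_i² = 0.09072.
With n_f = 3: 1/n_i² = 1/9 − 0.09072 = 0.02039, so n_i ≈ 7.00.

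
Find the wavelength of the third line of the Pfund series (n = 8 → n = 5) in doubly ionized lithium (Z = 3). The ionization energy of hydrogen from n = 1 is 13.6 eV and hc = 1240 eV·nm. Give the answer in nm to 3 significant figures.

The Pfund series terminates on n_f = 5; the third line has n_i = 5+3 = 8.
ΔE = 122.4 × (1/5² − 1/8²) = 2.984 eV.
λ = 1240 / 2.984 = 416 nm.

416 nm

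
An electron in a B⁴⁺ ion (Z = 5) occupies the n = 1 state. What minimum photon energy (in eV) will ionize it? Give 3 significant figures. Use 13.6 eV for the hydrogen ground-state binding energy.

340 eV

E_n = −13.6 Z²/n² = −340.0/n² eV for Z = 5.
E_1 = −340.0/1 = −340 eV, so ionization (to E = 0) requires 340 eV.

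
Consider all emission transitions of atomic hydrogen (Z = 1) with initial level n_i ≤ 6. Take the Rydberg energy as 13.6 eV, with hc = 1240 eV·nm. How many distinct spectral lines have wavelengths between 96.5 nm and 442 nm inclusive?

Enumerate all n_i → n_f pairs with 1 ≤ n_f < n_i ≤ 6 and compute λ = 1240 / [13.6·1·(1/n_f² − 1/n_i²)].
Lines falling in [96.5, 442] nm: 4→1 (97.25 nm), 3→1 (102.6 nm), 2→1 (121.6 nm), 6→2 (410.3 nm), 5→2 (434.2 nm).

5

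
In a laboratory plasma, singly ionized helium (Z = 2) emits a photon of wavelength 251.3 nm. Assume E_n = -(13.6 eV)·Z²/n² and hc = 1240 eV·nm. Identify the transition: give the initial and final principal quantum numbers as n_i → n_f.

n_i = 7, n_f = 3

The photon energy is ΔE = hc/λ = 1240 / 251.3 = 4.934 eV.
With Z = 2, ΔE = 54.40 × (1/n_f² − 1/n_i²), so 1/n_f² − 1/n_i² = 0.09070.
Trying n_f = 3 gives 1/n_i² = 0.02041, i.e. n_i ≈ 7; this pair matches.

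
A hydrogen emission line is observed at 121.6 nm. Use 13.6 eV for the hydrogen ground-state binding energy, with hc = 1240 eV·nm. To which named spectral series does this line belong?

Lyman

ΔE = 1240/121.6 = 10.20 eV.
This matches 13.6 × (1/1² − 1/2²), so n_f = 1: the Lyman series.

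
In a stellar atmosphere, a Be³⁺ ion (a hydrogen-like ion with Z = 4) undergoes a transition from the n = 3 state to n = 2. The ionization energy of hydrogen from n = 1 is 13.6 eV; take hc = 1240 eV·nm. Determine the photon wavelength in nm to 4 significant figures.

41.03 nm

For Z = 4 the level energies scale as Z², so the effective Rydberg energy is 13.6 × 16 = 217.6 eV.
ΔE = 217.6 × (1/2² − 1/3²) = 217.6 × 0.1389 = 30.22 eV.
λ = hc/ΔE = 1240 / 30.22 = 41.03 nm.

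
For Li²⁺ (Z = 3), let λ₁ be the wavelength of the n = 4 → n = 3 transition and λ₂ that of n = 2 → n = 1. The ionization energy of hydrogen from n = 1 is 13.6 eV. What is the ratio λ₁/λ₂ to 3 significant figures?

λ ∝ 1/ΔE ∝ 1/(1/n_f² − 1/n_i²), and the Z² and hc factors cancel in the ratio.
λ₁/λ₂ = (1/1² − 1/2²)/(1/3² − 1/4²) = 0.7500/0.04861 = 15.4.

15.4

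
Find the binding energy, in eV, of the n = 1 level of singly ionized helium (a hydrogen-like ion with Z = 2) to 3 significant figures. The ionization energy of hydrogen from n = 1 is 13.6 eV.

54.4 eV

E_n = −13.6 Z²/n² = −54.40/n² eV for Z = 2.
E_1 = −54.40/1 = −54.4 eV, so ionization (to E = 0) requires 54.4 eV.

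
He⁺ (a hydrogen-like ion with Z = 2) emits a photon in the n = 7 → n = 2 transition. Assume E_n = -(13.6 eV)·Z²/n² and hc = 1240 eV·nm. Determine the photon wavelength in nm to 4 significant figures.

99.28 nm

For Z = 2 the level energies scale as Z², so the effective Rydberg energy is 13.6 × 4 = 54.40 eV.
ΔE = 54.40 × (1/2² − 1/7²) = 54.40 × 0.2296 = 12.49 eV.
λ = hc/ΔE = 1240 / 12.49 = 99.28 nm.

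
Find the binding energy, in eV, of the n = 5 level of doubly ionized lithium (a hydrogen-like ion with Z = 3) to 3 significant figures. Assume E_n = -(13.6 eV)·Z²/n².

E_n = −13.6 Z²/n² = −122.4/n² eV for Z = 3.
E_5 = −122.4/25 = −4.90 eV, so ionization (to E = 0) requires 4.90 eV.

4.90 eV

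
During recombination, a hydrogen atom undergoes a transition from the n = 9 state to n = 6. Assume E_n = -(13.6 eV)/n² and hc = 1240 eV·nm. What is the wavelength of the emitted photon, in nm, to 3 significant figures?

ΔE = 13.60 × (1/6² − 1/9²) = 13.60 × 0.01543 = 0.2099 eV.
λ = hc/ΔE = 1240 / 0.2099 = 5910 nm.

5910 nm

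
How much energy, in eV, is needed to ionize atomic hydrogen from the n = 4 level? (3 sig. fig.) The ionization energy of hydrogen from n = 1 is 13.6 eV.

0.850 eV

E_4 = −13.60/16 = −0.850 eV, so ionization (to E = 0) requires 0.850 eV.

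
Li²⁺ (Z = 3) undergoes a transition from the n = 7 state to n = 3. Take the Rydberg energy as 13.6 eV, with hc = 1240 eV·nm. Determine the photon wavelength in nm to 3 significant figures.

For Z = 3 the level energies scale as Z², so the effective Rydberg energy is 13.6 × 9 = 122.4 eV.
ΔE = 122.4 × (1/3² − 1/7²) = 122.4 × 0.09070 = 11.10 eV.
λ = hc/ΔE = 1240 / 11.10 = 112 nm.

112 nm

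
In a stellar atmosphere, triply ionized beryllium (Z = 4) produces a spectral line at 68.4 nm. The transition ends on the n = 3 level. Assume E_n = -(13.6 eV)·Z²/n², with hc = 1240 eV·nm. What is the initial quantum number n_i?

n_i = 6

The photon energy is ΔE = hc/λ = 1240 / 68.4 = 18.13 eV.
With Z = 4, ΔE = 217.6 × (1/n_f² − 1/n_i²), so 1/n_f² − 1/n_i² = 0.08331.
With n_f = 3: 1/n_i² = 1/9 − 0.08331 = 0.02780, so n_i ≈ 6.00.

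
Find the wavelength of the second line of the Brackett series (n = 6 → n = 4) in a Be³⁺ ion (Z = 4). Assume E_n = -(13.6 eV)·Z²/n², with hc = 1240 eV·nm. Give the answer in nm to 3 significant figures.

164 nm

The Brackett series terminates on n_f = 4; the second line has n_i = 4+2 = 6.
ΔE = 217.6 × (1/4² − 1/6²) = 7.556 eV.
λ = 1240 / 7.556 = 164 nm.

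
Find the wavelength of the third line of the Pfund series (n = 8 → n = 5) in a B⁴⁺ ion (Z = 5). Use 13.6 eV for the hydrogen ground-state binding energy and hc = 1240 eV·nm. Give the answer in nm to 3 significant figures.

150 nm

The Pfund series terminates on n_f = 5; the third line has n_i = 5+3 = 8.
ΔE = 340.0 × (1/5² − 1/8²) = 8.288 eV.
λ = 1240 / 8.288 = 150 nm.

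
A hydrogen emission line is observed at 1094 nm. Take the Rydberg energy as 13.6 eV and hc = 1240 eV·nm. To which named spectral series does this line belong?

ΔE = 1240/1094 = 1.133 eV.
This matches 13.6 × (1/3² − 1/6²), so n_f = 3: the Paschen series.

Paschen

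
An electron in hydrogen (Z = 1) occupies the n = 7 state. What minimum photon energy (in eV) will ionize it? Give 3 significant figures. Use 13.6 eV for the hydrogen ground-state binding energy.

E_7 = −13.60/49 = −0.278 eV, so ionization (to E = 0) requires 0.278 eV.

0.278 eV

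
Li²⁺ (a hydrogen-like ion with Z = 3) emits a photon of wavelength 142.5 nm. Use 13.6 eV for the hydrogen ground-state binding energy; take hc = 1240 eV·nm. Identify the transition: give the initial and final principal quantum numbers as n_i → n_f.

n_i = 5, n_f = 3

The photon energy is ΔE = hc/λ = 1240 / 142.5 = 8.702 eV.
With Z = 3, ΔE = 122.4 × (1/n_f² − 1/n_i²), so 1/n_f² − 1/n_i² = 0.07109.
Trying n_f = 3 gives 1/n_i² = 0.04002, i.e. n_i ≈ 5; this pair matches.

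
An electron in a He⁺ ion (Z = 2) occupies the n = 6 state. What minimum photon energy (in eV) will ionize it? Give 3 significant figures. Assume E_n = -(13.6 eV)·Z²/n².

E_n = −13.6 Z²/n² = −54.40/n² eV for Z = 2.
E_6 = −54.40/36 = −1.51 eV, so ionization (to E = 0) requires 1.51 eV.

1.51 eV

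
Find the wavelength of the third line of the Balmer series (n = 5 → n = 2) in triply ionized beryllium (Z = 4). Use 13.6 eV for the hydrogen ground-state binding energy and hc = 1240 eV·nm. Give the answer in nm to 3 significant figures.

27.1 nm

The Balmer series terminates on n_f = 2; the third line has n_i = 2+3 = 5.
ΔE = 217.6 × (1/2² − 1/5²) = 45.70 eV.
λ = 1240 / 45.70 = 27.1 nm.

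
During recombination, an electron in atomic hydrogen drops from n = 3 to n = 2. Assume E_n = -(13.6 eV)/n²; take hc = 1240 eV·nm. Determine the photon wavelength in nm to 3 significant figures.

656 nm

ΔE = 13.60 × (1/2² − 1/3²) = 13.60 × 0.1389 = 1.889 eV.
λ = hc/ΔE = 1240 / 1.889 = 656 nm.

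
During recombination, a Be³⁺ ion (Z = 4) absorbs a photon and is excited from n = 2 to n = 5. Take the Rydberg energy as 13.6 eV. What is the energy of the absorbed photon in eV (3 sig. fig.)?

45.7 eV

The Bohr energies scale as Z², so for Z = 4: E_n = −217.6/n² eV.
E_5 = −217.6/25 = −8.704 eV and E_2 = −217.6/4 = −54.40 eV.
The photon energy is |E_5 − E_2| = 45.7 eV.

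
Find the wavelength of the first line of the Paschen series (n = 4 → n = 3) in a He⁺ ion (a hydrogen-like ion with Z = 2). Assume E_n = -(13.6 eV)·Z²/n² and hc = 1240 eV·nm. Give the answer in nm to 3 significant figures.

469 nm

The Paschen series terminates on n_f = 3; the first line has n_i = 3+1 = 4.
ΔE = 54.40 × (1/3² − 1/4²) = 2.644 eV.
λ = 1240 / 2.644 = 469 nm.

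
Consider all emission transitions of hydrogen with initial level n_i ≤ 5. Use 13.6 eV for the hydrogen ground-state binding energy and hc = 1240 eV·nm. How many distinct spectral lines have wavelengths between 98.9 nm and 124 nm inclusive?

Enumerate all n_i → n_f pairs with 1 ≤ n_f < n_i ≤ 5 and compute λ = 1240 / [13.6·1·(1/n_f² − 1/n_i²)].
Lines falling in [98.9, 124] nm: 3→1 (102.6 nm), 2→1 (121.6 nm).

2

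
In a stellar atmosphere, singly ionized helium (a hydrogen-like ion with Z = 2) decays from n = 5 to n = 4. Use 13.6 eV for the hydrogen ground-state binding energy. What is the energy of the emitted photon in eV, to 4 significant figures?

The Bohr energies scale as Z², so for Z = 2: E_n = −54.40/n² eV.
E_5 = −54.40/25 = −2.176 eV and E_4 = −54.40/16 = −3.400 eV.
The photon energy is |E_5 − E_4| = 1.224 eV.

1.224 eV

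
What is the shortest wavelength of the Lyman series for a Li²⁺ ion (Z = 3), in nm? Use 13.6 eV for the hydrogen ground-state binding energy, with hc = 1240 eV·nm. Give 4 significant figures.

The Lyman series has lower level n_f = 1; the series limit corresponds to n_i → ∞.
ΔE_max = 13.6 × 9 / 1² = 122.4 eV.
λ_min = 1240 / 122.4 = 10.13 nm.

10.13 nm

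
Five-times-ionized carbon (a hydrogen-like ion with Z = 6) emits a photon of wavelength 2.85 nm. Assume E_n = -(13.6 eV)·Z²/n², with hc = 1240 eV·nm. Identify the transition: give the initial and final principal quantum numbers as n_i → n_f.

n_i = 3, n_f = 1

The photon energy is ΔE = hc/λ = 1240 / 2.85 = 435.1 eV.
With Z = 6, ΔE = 489.6 × (1/n_f² − 1/n_i²), so 1/n_f² − 1/n_i² = 0.8887.
Trying n_f = 1 gives 1/n_i² = 0.1113, i.e. n_i ≈ 3; this pair matches.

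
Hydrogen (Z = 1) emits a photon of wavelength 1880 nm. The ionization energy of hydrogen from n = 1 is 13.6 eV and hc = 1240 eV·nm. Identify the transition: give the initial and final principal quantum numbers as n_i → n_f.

n_i = 4, n_f = 3

The photon energy is ΔE = hc/λ = 1240 / 1880 = 0.6596 eV.
With Z = 1, ΔE = 13.60 × (1/n_f² − 1/n_i²), so 1/n_f² − 1/n_i² = 0.04850.
Trying n_f = 3 gives 1/n_i² = 0.06261, i.e. n_i ≈ 4; this pair matches.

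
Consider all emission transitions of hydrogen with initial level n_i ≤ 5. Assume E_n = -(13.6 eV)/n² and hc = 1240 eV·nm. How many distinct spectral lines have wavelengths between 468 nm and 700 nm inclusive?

Enumerate all n_i → n_f pairs with 1 ≤ n_f < n_i ≤ 5 and compute λ = 1240 / [13.6·1·(1/n_f² − 1/n_i²)].
Lines falling in [468, 700] nm: 4→2 (486.3 nm), 3→2 (656.5 nm).

2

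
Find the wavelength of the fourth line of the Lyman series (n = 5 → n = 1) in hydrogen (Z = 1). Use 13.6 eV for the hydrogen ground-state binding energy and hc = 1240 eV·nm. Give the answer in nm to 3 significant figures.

95.0 nm

The Lyman series terminates on n_f = 1; the fourth line has n_i = 1+4 = 5.
ΔE = 13.60 × (1/1² − 1/5²) = 13.06 eV.
λ = 1240 / 13.06 = 95.0 nm.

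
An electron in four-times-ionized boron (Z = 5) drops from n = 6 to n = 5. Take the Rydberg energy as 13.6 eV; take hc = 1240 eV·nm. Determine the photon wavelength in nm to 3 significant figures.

For Z = 5 the level energies scale as Z², so the effective Rydberg energy is 13.6 × 25 = 340.0 eV.
ΔE = 340.0 × (1/5² − 1/6²) = 340.0 × 0.01222 = 4.156 eV.
λ = hc/ΔE = 1240 / 4.156 = 298 nm.

298 nm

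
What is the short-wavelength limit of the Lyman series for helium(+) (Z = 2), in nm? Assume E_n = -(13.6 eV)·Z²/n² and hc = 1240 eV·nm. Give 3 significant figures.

22.8 nm

The Lyman series has lower level n_f = 1; the series limit corresponds to n_i → ∞.
ΔE_max = 13.6 × 4 / 1² = 54.40 eV.
λ_min = 1240 / 54.40 = 22.8 nm.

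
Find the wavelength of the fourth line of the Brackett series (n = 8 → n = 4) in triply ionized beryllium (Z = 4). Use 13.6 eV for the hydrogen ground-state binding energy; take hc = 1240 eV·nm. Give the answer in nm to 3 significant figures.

The Brackett series terminates on n_f = 4; the fourth line has n_i = 4+4 = 8.
ΔE = 217.6 × (1/4² − 1/8²) = 10.20 eV.
λ = 1240 / 10.20 = 122 nm.

122 nm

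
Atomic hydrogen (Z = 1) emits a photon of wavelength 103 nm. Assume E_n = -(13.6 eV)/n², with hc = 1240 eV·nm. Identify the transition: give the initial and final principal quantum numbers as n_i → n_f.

n_i = 3, n_f = 1

The photon energy is ΔE = hc/λ = 1240 / 103 = 12.04 eV.
With Z = 1, ΔE = 13.60 × (1/n_f² − 1/n_i²), so 1/n_f² − 1/n_i² = 0.8852.
Trying n_f = 1 gives 1/n_i² = 0.1148, i.e. n_i ≈ 3; this pair matches.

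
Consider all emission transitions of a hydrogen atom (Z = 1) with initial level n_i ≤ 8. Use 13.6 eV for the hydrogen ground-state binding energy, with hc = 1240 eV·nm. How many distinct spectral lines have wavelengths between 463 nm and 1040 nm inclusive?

Enumerate all n_i → n_f pairs with 1 ≤ n_f < n_i ≤ 8 and compute λ = 1240 / [13.6·1·(1/n_f² − 1/n_i²)].
Lines falling in [463, 1040] nm: 4→2 (486.3 nm), 3→2 (656.5 nm), 8→3 (954.9 nm), 7→3 (1005 nm).

4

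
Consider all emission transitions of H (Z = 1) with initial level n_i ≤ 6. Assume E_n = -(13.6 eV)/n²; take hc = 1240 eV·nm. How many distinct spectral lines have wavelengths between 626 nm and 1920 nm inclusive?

Enumerate all n_i → n_f pairs with 1 ≤ n_f < n_i ≤ 6 and compute λ = 1240 / [13.6·1·(1/n_f² − 1/n_i²)].
Lines falling in [626, 1920] nm: 3→2 (656.5 nm), 6→3 (1094 nm), 5→3 (1282 nm), 4→3 (1876 nm).

4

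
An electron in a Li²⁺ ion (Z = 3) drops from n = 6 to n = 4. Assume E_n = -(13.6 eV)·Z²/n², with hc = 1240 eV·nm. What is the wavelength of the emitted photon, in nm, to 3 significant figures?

292 nm

For Z = 3 the level energies scale as Z², so the effective Rydberg energy is 13.6 × 9 = 122.4 eV.
ΔE = 122.4 × (1/4² − 1/6²) = 122.4 × 0.03472 = 4.250 eV.
λ = hc/ΔE = 1240 / 4.250 = 292 nm.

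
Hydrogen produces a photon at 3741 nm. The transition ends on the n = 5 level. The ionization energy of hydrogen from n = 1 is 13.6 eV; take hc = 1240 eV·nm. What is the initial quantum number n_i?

The photon energy is ΔE = hc/λ = 1240 / 3741 = 0.3315 eV.
With Z = 1, ΔE = 13.60 × (1/n_f² − 1/n_i²), so 1/n_f² − 1/n_i² = 0.02437.
With n_f = 5: 1/n_i² = 1/25 − 0.02437 = 0.01563, so n_i ≈ 8.00.

n_i = 8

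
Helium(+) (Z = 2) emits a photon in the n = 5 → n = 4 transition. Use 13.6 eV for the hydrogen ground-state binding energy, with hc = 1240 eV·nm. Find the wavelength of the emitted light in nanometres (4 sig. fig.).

1013 nm

For Z = 2 the level energies scale as Z², so the effective Rydberg energy is 13.6 × 4 = 54.40 eV.
ΔE = 54.40 × (1/4² − 1/5²) = 54.40 × 0.02250 = 1.224 eV.
λ = hc/ΔE = 1240 / 1.224 = 1013 nm.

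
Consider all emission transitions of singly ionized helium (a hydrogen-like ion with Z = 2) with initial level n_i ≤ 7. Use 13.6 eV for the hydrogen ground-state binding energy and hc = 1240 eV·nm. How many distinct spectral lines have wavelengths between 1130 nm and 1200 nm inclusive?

Enumerate all n_i → n_f pairs with 1 ≤ n_f < n_i ≤ 7 and compute λ = 1240 / [13.6·4·(1/n_f² − 1/n_i²)].
Lines falling in [1130, 1200] nm: 7→5 (1163 nm).

1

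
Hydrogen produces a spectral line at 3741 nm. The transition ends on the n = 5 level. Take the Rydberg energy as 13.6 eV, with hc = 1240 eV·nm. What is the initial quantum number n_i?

n_i = 8

The photon energy is ΔE = hc/λ = 1240 / 3741 = 0.3315 eV.
With Z = 1, ΔE = 13.60 × (1/n_f² − 1/n_i²), so 1/n_f² − 1/n_i² = 0.02437.
With n_f = 5: 1/n_i² = 1/25 − 0.02437 = 0.01563, so n_i ≈ 8.00.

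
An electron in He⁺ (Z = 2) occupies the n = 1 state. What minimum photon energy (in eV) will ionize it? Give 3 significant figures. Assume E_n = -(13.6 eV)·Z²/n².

54.4 eV

E_n = −13.6 Z²/n² = −54.40/n² eV for Z = 2.
E_1 = −54.40/1 = −54.4 eV, so ionization (to E = 0) requires 54.4 eV.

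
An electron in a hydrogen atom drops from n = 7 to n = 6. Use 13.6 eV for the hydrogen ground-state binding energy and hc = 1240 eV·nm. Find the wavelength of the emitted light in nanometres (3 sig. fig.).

ΔE = 13.60 × (1/6² − 1/7²) = 13.60 × 0.007370 = 0.1002 eV.
λ = hc/ΔE = 1240 / 0.1002 = 12400 nm.

12400 nm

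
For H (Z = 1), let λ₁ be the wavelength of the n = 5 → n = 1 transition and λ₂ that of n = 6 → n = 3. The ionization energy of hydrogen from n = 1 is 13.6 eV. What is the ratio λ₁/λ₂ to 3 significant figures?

λ ∝ 1/ΔE ∝ 1/(1/n_f² − 1/n_i²), and the Z² and hc factors cancel in the ratio.
λ₁/λ₂ = (1/3² − 1/6²)/(1/1² − 1/5²) = 0.08333/0.9600 = 0.0868.

0.0868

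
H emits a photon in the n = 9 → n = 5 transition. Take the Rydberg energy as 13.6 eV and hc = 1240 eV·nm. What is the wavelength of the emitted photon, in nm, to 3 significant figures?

3300 nm

ΔE = 13.60 × (1/5² − 1/9²) = 13.60 × 0.02765 = 0.3761 eV.
λ = hc/ΔE = 1240 / 0.3761 = 3300 nm.
This line belongs to the Pfund series.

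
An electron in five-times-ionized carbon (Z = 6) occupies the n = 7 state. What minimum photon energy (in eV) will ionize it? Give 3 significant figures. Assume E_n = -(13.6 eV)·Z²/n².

E_n = −13.6 Z²/n² = −489.6/n² eV for Z = 6.
E_7 = −489.6/49 = −9.99 eV, so ionization (to E = 0) requires 9.99 eV.

9.99 eV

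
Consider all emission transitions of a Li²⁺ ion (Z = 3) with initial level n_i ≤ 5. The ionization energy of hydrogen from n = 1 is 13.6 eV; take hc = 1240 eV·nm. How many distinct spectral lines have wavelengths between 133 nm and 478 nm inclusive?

Enumerate all n_i → n_f pairs with 1 ≤ n_f < n_i ≤ 5 and compute λ = 1240 / [13.6·9·(1/n_f² − 1/n_i²)].
Lines falling in [133, 478] nm: 5→3 (142.5 nm), 4→3 (208.4 nm), 5→4 (450.3 nm).

3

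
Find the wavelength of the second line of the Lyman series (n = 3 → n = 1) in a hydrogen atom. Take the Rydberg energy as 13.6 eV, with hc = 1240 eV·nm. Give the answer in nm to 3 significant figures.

103 nm

The Lyman series terminates on n_f = 1; the second line has n_i = 1+2 = 3.
ΔE = 13.60 × (1/1² − 1/3²) = 12.09 eV.
λ = 1240 / 12.09 = 103 nm.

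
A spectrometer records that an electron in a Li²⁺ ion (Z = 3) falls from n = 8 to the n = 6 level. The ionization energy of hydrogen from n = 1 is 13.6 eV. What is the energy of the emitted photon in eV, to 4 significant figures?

1.488 eV

The Bohr energies scale as Z², so for Z = 3: E_n = −122.4/n² eV.
E_8 = −122.4/64 = −1.913 eV and E_6 = −122.4/36 = −3.400 eV.
The photon energy is |E_8 − E_6| = 1.488 eV.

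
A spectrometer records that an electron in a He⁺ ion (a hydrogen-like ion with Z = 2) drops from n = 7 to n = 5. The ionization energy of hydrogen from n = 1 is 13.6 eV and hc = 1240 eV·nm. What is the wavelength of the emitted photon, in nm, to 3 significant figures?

For Z = 2 the level energies scale as Z², so the effective Rydberg energy is 13.6 × 4 = 54.40 eV.
ΔE = 54.40 × (1/5² − 1/7²) = 54.40 × 0.01959 = 1.066 eV.
λ = hc/ΔE = 1240 / 1.066 = 1160 nm.

1160 nm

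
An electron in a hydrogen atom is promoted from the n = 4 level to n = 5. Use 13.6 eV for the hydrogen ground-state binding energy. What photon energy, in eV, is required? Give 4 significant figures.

0.3060 eV

E_5 = −13.60/25 = −0.5440 eV and E_4 = −13.60/16 = −0.8500 eV.
The photon energy is |E_5 − E_4| = 0.3060 eV.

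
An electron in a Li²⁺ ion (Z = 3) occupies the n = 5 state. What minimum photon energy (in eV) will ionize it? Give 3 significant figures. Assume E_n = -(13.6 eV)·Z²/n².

E_n = −13.6 Z²/n² = −122.4/n² eV for Z = 3.
E_5 = −122.4/25 = −4.90 eV, so ionization (to E = 0) requires 4.90 eV.

4.90 eV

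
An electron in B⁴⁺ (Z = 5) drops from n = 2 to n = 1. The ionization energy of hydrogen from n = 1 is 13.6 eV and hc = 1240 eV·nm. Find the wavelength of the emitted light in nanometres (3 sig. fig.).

4.86 nm

For Z = 5 the level energies scale as Z², so the effective Rydberg energy is 13.6 × 25 = 340.0 eV.
ΔE = 340.0 × (1/1² − 1/2²) = 340.0 × 0.7500 = 255.0 eV.
λ = hc/ΔE = 1240 / 255.0 = 4.86 nm.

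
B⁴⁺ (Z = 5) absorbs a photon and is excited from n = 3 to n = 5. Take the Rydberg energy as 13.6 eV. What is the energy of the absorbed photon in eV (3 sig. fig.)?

24.2 eV

The Bohr energies scale as Z², so for Z = 5: E_n = −340.0/n² eV.
E_5 = −340.0/25 = −13.60 eV and E_3 = −340.0/9 = −37.78 eV.
The photon energy is |E_5 − E_3| = 24.2 eV.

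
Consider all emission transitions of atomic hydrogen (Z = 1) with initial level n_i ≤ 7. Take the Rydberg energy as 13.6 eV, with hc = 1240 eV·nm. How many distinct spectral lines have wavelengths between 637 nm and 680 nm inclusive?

1

Enumerate all n_i → n_f pairs with 1 ≤ n_f < n_i ≤ 7 and compute λ = 1240 / [13.6·1·(1/n_f² − 1/n_i²)].
Lines falling in [637, 680] nm: 3→2 (656.5 nm).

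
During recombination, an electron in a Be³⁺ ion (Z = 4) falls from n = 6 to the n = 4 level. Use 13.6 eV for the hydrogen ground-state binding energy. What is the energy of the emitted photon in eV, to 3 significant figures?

The Bohr energies scale as Z², so for Z = 4: E_n = −217.6/n² eV.
E_6 = −217.6/36 = −6.044 eV and E_4 = −217.6/16 = −13.60 eV.
The photon energy is |E_6 − E_4| = 7.56 eV.

7.56 eV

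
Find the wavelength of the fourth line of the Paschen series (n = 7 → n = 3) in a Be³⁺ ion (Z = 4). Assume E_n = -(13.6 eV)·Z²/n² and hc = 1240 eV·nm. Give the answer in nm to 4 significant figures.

The Paschen series terminates on n_f = 3; the fourth line has n_i = 3+4 = 7.
ΔE = 217.6 × (1/3² − 1/7²) = 19.74 eV.
λ = 1240 / 19.74 = 62.83 nm.

62.83 nm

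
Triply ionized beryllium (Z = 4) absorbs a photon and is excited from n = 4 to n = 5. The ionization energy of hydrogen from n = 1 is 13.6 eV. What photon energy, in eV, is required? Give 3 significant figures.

4.90 eV

The Bohr energies scale as Z², so for Z = 4: E_n = −217.6/n² eV.
E_5 = −217.6/25 = −8.704 eV and E_4 = −217.6/16 = −13.60 eV.
The photon energy is |E_5 − E_4| = 4.90 eV.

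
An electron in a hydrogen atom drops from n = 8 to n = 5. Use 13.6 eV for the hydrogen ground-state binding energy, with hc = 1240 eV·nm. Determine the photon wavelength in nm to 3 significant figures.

ΔE = 13.60 × (1/5² − 1/8²) = 13.60 × 0.02438 = 0.3315 eV.
λ = hc/ΔE = 1240 / 0.3315 = 3740 nm.
This line belongs to the Pfund series.

3740 nm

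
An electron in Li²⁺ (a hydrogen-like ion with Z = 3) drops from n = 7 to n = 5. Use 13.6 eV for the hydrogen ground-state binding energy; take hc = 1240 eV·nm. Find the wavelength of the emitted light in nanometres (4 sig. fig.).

For Z = 3 the level energies scale as Z², so the effective Rydberg energy is 13.6 × 9 = 122.4 eV.
ΔE = 122.4 × (1/5² − 1/7²) = 122.4 × 0.01959 = 2.398 eV.
λ = hc/ΔE = 1240 / 2.398 = 517.1 nm.

517.1 nm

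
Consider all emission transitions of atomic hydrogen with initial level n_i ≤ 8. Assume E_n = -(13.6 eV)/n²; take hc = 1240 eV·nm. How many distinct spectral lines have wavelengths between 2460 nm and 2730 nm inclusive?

1

Enumerate all n_i → n_f pairs with 1 ≤ n_f < n_i ≤ 8 and compute λ = 1240 / [13.6·1·(1/n_f² − 1/n_i²)].
Lines falling in [2460, 2730] nm: 6→4 (2626 nm).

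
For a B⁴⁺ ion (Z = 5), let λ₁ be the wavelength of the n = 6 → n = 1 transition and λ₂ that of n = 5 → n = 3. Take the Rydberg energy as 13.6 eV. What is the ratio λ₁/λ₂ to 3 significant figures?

0.0731

λ ∝ 1/ΔE ∝ 1/(1/n_f² − 1/n_i²), and the Z² and hc factors cancel in the ratio.
λ₁/λ₂ = (1/3² − 1/5²)/(1/1² − 1/6²) = 0.07111/0.9722 = 0.0731.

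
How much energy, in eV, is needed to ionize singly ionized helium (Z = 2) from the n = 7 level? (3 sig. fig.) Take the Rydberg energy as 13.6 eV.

1.11 eV

E_n = −13.6 Z²/n² = −54.40/n² eV for Z = 2.
E_7 = −54.40/49 = −1.11 eV, so ionization (to E = 0) requires 1.11 eV.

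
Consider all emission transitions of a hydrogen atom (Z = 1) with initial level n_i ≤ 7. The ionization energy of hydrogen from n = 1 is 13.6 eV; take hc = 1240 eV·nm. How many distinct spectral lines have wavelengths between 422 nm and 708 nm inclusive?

3

Enumerate all n_i → n_f pairs with 1 ≤ n_f < n_i ≤ 7 and compute λ = 1240 / [13.6·1·(1/n_f² − 1/n_i²)].
Lines falling in [422, 708] nm: 5→2 (434.2 nm), 4→2 (486.3 nm), 3→2 (656.5 nm).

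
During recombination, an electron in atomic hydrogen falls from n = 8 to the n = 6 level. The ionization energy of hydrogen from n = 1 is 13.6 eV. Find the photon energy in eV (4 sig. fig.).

0.1653 eV

E_8 = −13.60/64 = −0.2125 eV and E_6 = −13.60/36 = −0.3778 eV.
The photon energy is |E_8 − E_6| = 0.1653 eV.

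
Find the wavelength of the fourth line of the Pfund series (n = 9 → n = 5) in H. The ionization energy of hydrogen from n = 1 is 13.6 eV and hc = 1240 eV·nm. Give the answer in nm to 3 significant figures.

3300 nm

The Pfund series terminates on n_f = 5; the fourth line has n_i = 5+4 = 9.
ΔE = 13.60 × (1/5² − 1/9²) = 0.3761 eV.
λ = 1240 / 0.3761 = 3300 nm.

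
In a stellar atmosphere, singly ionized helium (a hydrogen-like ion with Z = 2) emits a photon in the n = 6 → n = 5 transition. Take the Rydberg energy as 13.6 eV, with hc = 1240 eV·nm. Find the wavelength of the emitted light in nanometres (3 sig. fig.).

For Z = 2 the level energies scale as Z², so the effective Rydberg energy is 13.6 × 4 = 54.40 eV.
ΔE = 54.40 × (1/5² − 1/6²) = 54.40 × 0.01222 = 0.6649 eV.
λ = hc/ΔE = 1240 / 0.6649 = 1860 nm.

1860 nm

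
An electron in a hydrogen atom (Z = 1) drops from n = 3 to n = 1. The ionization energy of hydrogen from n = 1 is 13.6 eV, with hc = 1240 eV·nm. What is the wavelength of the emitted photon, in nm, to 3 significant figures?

103 nm

ΔE = 13.60 × (1/1² − 1/3²) = 13.60 × 0.8889 = 12.09 eV.
λ = hc/ΔE = 1240 / 12.09 = 103 nm.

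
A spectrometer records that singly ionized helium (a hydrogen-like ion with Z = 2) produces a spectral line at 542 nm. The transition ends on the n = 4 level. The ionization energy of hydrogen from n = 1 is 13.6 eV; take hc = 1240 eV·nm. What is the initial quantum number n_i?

n_i = 7

The photon energy is ΔE = hc/λ = 1240 / 542 = 2.288 eV.
With Z = 2, ΔE = 54.40 × (1/n_f² − 1/n_i²), so 1/n_f² − 1/n_i² = 0.04206.
With n_f = 4: 1/n_i² = 1/16 − 0.04206 = 0.02044, so n_i ≈ 6.99.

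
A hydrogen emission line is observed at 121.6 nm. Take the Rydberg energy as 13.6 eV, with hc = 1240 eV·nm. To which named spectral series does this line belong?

Lyman

ΔE = 1240/121.6 = 10.20 eV.
This matches 13.6 × (1/1² − 1/2²), so n_f = 1: the Lyman series.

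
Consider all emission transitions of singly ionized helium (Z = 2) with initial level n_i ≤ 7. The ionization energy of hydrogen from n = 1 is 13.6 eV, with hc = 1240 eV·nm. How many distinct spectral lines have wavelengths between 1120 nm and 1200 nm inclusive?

1

Enumerate all n_i → n_f pairs with 1 ≤ n_f < n_i ≤ 7 and compute λ = 1240 / [13.6·4·(1/n_f² − 1/n_i²)].
Lines falling in [1120, 1200] nm: 7→5 (1163 nm).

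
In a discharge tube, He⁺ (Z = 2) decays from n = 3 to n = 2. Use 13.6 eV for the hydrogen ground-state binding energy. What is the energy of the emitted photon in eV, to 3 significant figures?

7.56 eV

The Bohr energies scale as Z², so for Z = 2: E_n = −54.40/n² eV.
E_3 = −54.40/9 = −6.044 eV and E_2 = −54.40/4 = −13.60 eV.
The photon energy is |E_3 − E_2| = 7.56 eV.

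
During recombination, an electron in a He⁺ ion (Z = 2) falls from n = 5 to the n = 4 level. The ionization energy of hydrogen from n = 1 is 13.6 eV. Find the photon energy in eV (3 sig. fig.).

The Bohr energies scale as Z², so for Z = 2: E_n = −54.40/n² eV.
E_5 = −54.40/25 = −2.176 eV and E_4 = −54.40/16 = −3.400 eV.
The photon energy is |E_5 − E_4| = 1.22 eV.

1.22 eV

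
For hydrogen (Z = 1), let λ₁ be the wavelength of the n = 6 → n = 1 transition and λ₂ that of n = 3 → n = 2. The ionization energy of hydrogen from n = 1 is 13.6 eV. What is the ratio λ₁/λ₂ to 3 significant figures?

0.143

λ ∝ 1/ΔE ∝ 1/(1/n_f² − 1/n_i²), and the Z² and hc factors cancel in the ratio.
λ₁/λ₂ = (1/2² − 1/3²)/(1/1² − 1/6²) = 0.1389/0.9722 = 0.143.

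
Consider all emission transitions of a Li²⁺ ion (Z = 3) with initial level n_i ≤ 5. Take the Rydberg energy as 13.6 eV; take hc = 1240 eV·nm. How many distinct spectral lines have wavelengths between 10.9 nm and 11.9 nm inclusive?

Enumerate all n_i → n_f pairs with 1 ≤ n_f < n_i ≤ 5 and compute λ = 1240 / [13.6·9·(1/n_f² − 1/n_i²)].
Lines falling in [10.9, 11.9] nm: 3→1 (11.40 nm).

1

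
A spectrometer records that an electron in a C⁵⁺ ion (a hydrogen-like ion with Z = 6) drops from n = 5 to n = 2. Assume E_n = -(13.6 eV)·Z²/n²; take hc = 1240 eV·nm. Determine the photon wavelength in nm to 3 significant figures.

12.1 nm

For Z = 6 the level energies scale as Z², so the effective Rydberg energy is 13.6 × 36 = 489.6 eV.
ΔE = 489.6 × (1/2² − 1/5²) = 489.6 × 0.2100 = 102.8 eV.
λ = hc/ΔE = 1240 / 102.8 = 12.1 nm.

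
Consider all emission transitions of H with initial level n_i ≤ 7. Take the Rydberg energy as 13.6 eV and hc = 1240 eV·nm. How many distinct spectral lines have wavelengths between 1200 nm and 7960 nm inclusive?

Enumerate all n_i → n_f pairs with 1 ≤ n_f < n_i ≤ 7 and compute λ = 1240 / [13.6·1·(1/n_f² − 1/n_i²)].
Lines falling in [1200, 7960] nm: 5→3 (1282 nm), 4→3 (1876 nm), 7→4 (2166 nm), 6→4 (2626 nm), 5→4 (4052 nm), 7→5 (4654 nm), 6→5 (7460 nm).

7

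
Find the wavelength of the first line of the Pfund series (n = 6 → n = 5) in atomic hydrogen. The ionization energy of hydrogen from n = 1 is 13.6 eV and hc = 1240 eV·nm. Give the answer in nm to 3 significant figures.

The Pfund series terminates on n_f = 5; the first line has n_i = 5+1 = 6.
ΔE = 13.60 × (1/5² − 1/6²) = 0.1662 eV.
λ = 1240 / 0.1662 = 7460 nm.

7460 nm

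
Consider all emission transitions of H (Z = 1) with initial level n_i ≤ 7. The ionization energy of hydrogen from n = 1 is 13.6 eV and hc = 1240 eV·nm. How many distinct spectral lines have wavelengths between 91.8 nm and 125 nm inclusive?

Enumerate all n_i → n_f pairs with 1 ≤ n_f < n_i ≤ 7 and compute λ = 1240 / [13.6·1·(1/n_f² − 1/n_i²)].
Lines falling in [91.8, 125] nm: 7→1 (93.08 nm), 6→1 (93.78 nm), 5→1 (94.98 nm), 4→1 (97.25 nm), 3→1 (102.6 nm), 2→1 (121.6 nm).

6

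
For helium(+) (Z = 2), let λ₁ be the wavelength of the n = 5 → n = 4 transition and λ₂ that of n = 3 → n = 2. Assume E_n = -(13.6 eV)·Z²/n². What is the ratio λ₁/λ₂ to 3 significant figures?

6.17

λ ∝ 1/ΔE ∝ 1/(1/n_f² − 1/n_i²), and the Z² and hc factors cancel in the ratio.
λ₁/λ₂ = (1/2² − 1/3²)/(1/4² − 1/5²) = 0.1389/0.02250 = 6.17.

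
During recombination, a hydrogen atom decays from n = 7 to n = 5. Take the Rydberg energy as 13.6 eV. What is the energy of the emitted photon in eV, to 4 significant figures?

E_7 = −13.60/49 = −0.2776 eV and E_5 = −13.60/25 = −0.5440 eV.
The photon energy is |E_7 − E_5| = 0.2664 eV.

0.2664 eV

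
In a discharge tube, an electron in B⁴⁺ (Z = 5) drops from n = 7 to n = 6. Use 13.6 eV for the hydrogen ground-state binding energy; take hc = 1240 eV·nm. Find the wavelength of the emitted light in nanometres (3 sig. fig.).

For Z = 5 the level energies scale as Z², so the effective Rydberg energy is 13.6 × 25 = 340.0 eV.
ΔE = 340.0 × (1/6² − 1/7²) = 340.0 × 0.007370 = 2.506 eV.
λ = hc/ΔE = 1240 / 2.506 = 495 nm.

495 nm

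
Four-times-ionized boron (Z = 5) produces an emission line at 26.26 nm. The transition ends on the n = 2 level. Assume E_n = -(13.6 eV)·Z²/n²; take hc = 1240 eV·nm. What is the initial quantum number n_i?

The photon energy is ΔE = hc/λ = 1240 / 26.26 = 47.22 eV.
With Z = 5, ΔE = 340.0 × (1/n_f² − 1/n_i²), so 1/n_f² − 1/n_i² = 0.1389.
With n_f = 2: 1/n_i² = 1/4 − 0.1389 = 0.1111, so n_i ≈ 3.00.

n_i = 3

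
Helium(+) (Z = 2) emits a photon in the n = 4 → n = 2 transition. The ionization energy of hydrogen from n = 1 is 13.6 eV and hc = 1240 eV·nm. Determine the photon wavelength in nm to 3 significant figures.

122 nm

For Z = 2 the level energies scale as Z², so the effective Rydberg energy is 13.6 × 4 = 54.40 eV.
ΔE = 54.40 × (1/2² − 1/4²) = 54.40 × 0.1875 = 10.20 eV.
λ = hc/ΔE = 1240 / 10.20 = 122 nm.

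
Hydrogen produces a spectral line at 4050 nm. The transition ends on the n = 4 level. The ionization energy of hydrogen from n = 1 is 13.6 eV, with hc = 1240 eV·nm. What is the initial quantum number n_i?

n_i = 5

The photon energy is ΔE = hc/λ = 1240 / 4050 = 0.3062 eV.
With Z = 1, ΔE = 13.60 × (1/n_f² − 1/n_i²), so 1/n_f² − 1/n_i² = 0.02251.
With n_f = 4: 1/n_i² = 1/16 − 0.02251 = 0.03999, so n_i ≈ 5.00.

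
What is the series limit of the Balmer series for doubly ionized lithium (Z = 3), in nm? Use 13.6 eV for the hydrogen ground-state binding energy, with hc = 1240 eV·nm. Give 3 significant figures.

The Balmer series has lower level n_f = 2; the series limit corresponds to n_i → ∞.
ΔE_max = 13.6 × 9 / 2² = 30.60 eV.
λ_min = 1240 / 30.60 = 40.5 nm.

40.5 nm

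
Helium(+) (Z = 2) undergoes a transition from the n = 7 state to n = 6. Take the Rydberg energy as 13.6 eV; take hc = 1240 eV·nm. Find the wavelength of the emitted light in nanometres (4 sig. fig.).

3093 nm

For Z = 2 the level energies scale as Z², so the effective Rydberg energy is 13.6 × 4 = 54.40 eV.
ΔE = 54.40 × (1/6² − 1/7²) = 54.40 × 0.007370 = 0.4009 eV.
λ = hc/ΔE = 1240 / 0.4009 = 3093 nm.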